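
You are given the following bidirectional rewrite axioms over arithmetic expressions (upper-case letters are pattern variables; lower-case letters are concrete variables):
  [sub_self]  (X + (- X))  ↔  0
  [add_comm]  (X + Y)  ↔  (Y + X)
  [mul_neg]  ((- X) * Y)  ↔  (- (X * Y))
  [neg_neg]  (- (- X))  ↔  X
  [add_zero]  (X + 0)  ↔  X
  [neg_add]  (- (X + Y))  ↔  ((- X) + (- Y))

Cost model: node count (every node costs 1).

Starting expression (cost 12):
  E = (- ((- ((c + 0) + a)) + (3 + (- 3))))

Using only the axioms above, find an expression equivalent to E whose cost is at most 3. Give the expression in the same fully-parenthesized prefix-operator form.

(c + a)   [cost 3]

1. [add_zero →] (c + 0)  →  c;  E = (- ((- (c + a)) + (3 + (- 3))))
2. [sub_self →] (3 + (- 3))  →  0;  E = (- ((- (c + a)) + 0))
3. [add_zero →] ((- (c + a)) + 0)  →  (- (c + a));  E = (- (- (c + a)))
4. [neg_neg →] (- (- (c + a)))  →  (c + a);  cost 3 ≤ 3, done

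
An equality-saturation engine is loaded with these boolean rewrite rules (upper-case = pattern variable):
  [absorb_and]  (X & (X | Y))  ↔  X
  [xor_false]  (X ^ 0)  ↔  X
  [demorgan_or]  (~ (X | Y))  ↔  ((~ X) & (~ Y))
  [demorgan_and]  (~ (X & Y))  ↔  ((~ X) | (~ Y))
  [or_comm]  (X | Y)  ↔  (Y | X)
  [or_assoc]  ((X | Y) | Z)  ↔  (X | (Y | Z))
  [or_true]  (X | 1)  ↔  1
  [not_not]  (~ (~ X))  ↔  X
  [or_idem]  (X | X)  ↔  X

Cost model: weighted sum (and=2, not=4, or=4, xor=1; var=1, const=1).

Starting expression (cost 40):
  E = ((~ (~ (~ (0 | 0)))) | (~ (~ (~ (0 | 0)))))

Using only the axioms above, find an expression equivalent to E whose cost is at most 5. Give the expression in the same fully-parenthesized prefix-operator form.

(~ 0)   [cost 5]

(1) ((~ (~ (~ (0 | 0)))) | (~ (~ (~ (0 | 0)))))  =[or_idem →]=  (~ (~ (~ (0 | 0))))
(2) (0 | 0)  =[or_idem →]=  0    ⊢ (~ (~ (~ 0)))
(3) (~ (~ (~ 0)))  =[not_not →]=  (~ 0)    ⊢ cost 5, within 5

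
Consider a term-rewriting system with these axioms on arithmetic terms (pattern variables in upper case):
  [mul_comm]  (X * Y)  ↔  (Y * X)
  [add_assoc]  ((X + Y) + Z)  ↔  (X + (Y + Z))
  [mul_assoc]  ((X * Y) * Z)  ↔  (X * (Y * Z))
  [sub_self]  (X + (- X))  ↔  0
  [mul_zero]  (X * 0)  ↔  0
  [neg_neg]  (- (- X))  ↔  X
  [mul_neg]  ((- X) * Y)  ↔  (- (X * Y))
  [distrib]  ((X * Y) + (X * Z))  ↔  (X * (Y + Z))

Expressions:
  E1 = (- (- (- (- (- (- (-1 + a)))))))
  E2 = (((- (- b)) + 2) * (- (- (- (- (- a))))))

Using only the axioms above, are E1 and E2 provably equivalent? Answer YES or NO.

Every axiom is a valid identity, so a rewrite proof would force E1 and E2 to agree under every assignment.
At a=0, b=0: E1 = -1 but E2 = 0; they differ, so no derivation exists.

NO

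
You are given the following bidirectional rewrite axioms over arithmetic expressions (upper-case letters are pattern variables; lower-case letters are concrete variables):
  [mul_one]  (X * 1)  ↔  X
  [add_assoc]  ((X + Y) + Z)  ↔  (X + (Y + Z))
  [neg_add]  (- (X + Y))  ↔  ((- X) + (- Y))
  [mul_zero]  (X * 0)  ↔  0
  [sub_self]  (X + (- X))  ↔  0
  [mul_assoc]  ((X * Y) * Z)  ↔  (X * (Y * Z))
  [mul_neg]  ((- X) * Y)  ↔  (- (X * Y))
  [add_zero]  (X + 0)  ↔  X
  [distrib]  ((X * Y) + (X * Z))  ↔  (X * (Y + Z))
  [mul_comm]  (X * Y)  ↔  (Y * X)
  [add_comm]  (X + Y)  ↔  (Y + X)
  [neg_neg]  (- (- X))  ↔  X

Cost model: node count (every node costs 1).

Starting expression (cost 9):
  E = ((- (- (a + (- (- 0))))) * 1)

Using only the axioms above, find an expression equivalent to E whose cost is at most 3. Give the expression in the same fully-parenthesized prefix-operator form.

(a + 0)   [cost 3]

step 1: mul_one (→) rewrites ((- (- (a + (- (- 0))))) * 1) into (- (- (a + (- (- 0)))))
step 2: neg_neg (→) rewrites (- (- 0)) into 0, now (- (- (a + 0)))
step 3: neg_neg (→) rewrites (- (- (a + 0))) into (a + 0), reaching cost 3 (bound 3)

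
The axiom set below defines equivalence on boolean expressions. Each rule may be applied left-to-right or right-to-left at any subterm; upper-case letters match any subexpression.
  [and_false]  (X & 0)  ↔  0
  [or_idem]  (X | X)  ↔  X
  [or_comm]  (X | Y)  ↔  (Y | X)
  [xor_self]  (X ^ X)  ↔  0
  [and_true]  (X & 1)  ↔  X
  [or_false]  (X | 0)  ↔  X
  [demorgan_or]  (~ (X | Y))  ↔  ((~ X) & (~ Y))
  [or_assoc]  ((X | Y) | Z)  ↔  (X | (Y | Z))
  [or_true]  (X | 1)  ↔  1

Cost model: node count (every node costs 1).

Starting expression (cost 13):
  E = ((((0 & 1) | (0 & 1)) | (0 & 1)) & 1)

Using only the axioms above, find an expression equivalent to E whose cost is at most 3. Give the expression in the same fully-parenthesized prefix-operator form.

(1) ((0 & 1) | (0 & 1))  =[or_idem →]=  (0 & 1)    ⊢ (((0 & 1) | (0 & 1)) & 1)
(2) ((0 & 1) | (0 & 1))  =[or_idem →]=  (0 & 1)    ⊢ ((0 & 1) & 1)
(3) (0 & 1)  =[and_true →]=  0    ⊢ cost 3, within 3

(0 & 1)   [cost 3]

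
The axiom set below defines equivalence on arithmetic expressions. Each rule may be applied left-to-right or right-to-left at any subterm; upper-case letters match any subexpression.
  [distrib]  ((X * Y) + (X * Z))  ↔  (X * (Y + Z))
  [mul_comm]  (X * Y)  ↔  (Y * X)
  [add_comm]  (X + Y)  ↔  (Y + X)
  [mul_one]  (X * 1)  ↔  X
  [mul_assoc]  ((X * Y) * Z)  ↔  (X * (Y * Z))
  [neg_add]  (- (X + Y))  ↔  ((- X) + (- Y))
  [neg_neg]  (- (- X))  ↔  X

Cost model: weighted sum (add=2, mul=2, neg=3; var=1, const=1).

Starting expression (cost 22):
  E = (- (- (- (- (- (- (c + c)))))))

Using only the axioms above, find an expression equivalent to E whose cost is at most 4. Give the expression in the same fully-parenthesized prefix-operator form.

(c + c)   [cost 4]

1. [neg_neg →] (- (- (c + c)))  →  (c + c);  E = (- (- (- (- (c + c)))))
2. [neg_neg →] (- (- (- (- (c + c)))))  →  (- (- (c + c)))
3. [neg_neg →] (- (- (c + c)))  →  (c + c);  cost 4 ≤ 4, done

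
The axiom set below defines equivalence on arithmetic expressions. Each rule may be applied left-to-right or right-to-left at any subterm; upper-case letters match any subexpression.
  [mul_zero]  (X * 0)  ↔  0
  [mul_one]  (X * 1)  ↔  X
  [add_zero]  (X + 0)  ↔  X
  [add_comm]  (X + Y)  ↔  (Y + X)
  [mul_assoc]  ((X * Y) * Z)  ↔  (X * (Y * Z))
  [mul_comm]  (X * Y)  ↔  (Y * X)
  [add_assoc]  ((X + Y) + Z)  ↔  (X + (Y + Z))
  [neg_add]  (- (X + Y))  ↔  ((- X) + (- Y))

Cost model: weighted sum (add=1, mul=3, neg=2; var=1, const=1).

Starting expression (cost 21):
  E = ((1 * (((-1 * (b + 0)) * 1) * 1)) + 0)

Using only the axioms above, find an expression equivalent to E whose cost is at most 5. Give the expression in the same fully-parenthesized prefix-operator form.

(-1 * b)   [cost 5]

1. [mul_one →] (((-1 * (b + 0)) * 1) * 1)  →  ((-1 * (b + 0)) * 1);  E = ((1 * ((-1 * (b + 0)) * 1)) + 0)
2. [mul_one →] ((-1 * (b + 0)) * 1)  →  (-1 * (b + 0));  E = ((1 * (-1 * (b + 0))) + 0)
3. [add_zero →] ((1 * (-1 * (b + 0))) + 0)  →  (1 * (-1 * (b + 0)))
4. [mul_comm →] (1 * (-1 * (b + 0)))  →  ((-1 * (b + 0)) * 1)
5. [add_zero →] (b + 0)  →  b;  E = ((-1 * b) * 1)
6. [mul_one →] ((-1 * b) * 1)  →  (-1 * b);  cost 5 ≤ 5, done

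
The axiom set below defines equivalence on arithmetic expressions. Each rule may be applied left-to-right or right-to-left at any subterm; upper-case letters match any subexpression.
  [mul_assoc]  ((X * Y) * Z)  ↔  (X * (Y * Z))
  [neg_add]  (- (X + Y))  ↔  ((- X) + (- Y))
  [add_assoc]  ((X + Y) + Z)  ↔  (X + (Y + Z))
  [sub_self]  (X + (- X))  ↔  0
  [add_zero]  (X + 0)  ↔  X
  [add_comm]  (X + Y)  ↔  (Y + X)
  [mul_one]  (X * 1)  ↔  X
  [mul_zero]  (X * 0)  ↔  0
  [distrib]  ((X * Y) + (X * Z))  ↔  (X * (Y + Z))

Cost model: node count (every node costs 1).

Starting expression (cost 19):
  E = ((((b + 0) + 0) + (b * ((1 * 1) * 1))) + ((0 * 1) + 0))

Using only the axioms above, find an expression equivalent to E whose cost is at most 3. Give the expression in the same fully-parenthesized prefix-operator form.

1. [mul_one →] ((1 * 1) * 1)  →  (1 * 1);  E = ((((b + 0) + 0) + (b * (1 * 1))) + ((0 * 1) + 0))
2. [add_zero →] (b + 0)  →  b;  E = (((b + 0) + (b * (1 * 1))) + ((0 * 1) + 0))
3. [mul_one →] (0 * 1)  →  0;  E = (((b + 0) + (b * (1 * 1))) + (0 + 0))
4. [add_zero →] (0 + 0)  →  0;  E = (((b + 0) + (b * (1 * 1))) + 0)
5. [mul_one →] (1 * 1)  →  1;  E = (((b + 0) + (b * 1)) + 0)
6. [add_zero →] (((b + 0) + (b * 1)) + 0)  →  ((b + 0) + (b * 1))
7. [mul_one →] (b * 1)  →  b;  E = ((b + 0) + b)
8. [add_zero →] (b + 0)  →  b;  cost 3 ≤ 3, done

(b + b)   [cost 3]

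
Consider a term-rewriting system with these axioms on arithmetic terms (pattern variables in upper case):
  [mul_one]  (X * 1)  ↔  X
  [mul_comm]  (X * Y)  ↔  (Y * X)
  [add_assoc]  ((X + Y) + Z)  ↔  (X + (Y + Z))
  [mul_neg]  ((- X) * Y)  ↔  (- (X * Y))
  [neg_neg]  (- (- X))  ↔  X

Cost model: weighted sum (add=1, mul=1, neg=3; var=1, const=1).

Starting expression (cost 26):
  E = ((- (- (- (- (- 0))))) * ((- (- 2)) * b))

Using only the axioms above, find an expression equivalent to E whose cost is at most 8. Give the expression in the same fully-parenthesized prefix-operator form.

1. [neg_neg →] (- (- 2))  →  2;  E = ((- (- (- (- (- 0))))) * (2 * b))
2. [neg_neg →] (- (- (- (- 0))))  →  (- (- 0));  E = ((- (- (- 0))) * (2 * b))
3. [neg_neg →] (- (- (- 0)))  →  (- 0);  cost 8 ≤ 8, done

((- 0) * (2 * b))   [cost 8]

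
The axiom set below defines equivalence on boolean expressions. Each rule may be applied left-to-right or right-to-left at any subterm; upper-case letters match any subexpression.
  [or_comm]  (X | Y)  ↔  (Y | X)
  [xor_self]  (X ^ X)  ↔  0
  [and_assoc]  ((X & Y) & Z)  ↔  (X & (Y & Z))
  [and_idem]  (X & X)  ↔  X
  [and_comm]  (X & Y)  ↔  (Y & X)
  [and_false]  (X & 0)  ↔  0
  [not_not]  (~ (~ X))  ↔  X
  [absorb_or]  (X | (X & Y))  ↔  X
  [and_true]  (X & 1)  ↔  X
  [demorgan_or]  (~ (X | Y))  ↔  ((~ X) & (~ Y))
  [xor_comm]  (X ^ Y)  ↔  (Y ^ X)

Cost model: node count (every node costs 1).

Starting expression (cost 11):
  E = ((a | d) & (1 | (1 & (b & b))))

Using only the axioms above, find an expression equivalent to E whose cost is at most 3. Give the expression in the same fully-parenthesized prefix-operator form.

1. [and_idem →] (b & b)  →  b;  E = ((a | d) & (1 | (1 & b)))
2. [absorb_or →] (1 | (1 & b))  →  1;  E = ((a | d) & 1)
3. [and_true →] ((a | d) & 1)  →  (a | d);  cost 3 ≤ 3, done

(a | d)   [cost 3]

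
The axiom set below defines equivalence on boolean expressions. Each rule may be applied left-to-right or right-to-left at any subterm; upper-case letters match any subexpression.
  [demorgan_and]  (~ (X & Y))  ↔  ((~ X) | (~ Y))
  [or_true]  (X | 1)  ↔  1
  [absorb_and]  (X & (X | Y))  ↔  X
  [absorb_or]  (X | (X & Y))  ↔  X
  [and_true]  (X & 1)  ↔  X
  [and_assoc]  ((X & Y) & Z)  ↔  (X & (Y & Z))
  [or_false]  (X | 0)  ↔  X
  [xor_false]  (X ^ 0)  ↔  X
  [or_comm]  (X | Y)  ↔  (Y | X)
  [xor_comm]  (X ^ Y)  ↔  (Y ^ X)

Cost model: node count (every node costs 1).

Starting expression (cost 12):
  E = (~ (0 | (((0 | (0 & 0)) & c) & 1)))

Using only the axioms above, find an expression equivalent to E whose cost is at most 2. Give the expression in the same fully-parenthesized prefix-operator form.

1. [and_true →] (((0 | (0 & 0)) & c) & 1)  →  ((0 | (0 & 0)) & c);  E = (~ (0 | ((0 | (0 & 0)) & c)))
2. [absorb_or →] (0 | (0 & 0))  →  0;  E = (~ (0 | (0 & c)))
3. [absorb_or →] (0 | (0 & c))  →  0;  cost 2 ≤ 2, done

(~ 0)   [cost 2]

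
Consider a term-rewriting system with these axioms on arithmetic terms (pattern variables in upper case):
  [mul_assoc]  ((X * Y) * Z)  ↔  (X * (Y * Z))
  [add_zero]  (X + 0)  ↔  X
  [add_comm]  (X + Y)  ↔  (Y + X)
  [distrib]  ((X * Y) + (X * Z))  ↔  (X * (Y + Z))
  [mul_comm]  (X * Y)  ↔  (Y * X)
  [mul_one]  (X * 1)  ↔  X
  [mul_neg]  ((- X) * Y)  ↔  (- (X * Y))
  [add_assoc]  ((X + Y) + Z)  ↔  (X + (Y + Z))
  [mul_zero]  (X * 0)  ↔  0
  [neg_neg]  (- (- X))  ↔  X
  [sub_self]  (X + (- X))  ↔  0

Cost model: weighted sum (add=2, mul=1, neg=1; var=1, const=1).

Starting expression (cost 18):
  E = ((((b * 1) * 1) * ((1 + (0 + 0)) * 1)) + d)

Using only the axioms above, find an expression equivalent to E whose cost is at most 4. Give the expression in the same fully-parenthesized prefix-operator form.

(b + d)   [cost 4]

1. [add_zero →] (0 + 0)  →  0;  E = ((((b * 1) * 1) * ((1 + 0) * 1)) + d)
2. [mul_one →] (b * 1)  →  b;  E = (((b * 1) * ((1 + 0) * 1)) + d)
3. [mul_one →] ((1 + 0) * 1)  →  (1 + 0);  E = (((b * 1) * (1 + 0)) + d)
4. [add_zero →] (1 + 0)  →  1;  E = (((b * 1) * 1) + d)
5. [mul_one →] (b * 1)  →  b;  E = ((b * 1) + d)
6. [mul_one →] (b * 1)  →  b;  cost 4 ≤ 4, done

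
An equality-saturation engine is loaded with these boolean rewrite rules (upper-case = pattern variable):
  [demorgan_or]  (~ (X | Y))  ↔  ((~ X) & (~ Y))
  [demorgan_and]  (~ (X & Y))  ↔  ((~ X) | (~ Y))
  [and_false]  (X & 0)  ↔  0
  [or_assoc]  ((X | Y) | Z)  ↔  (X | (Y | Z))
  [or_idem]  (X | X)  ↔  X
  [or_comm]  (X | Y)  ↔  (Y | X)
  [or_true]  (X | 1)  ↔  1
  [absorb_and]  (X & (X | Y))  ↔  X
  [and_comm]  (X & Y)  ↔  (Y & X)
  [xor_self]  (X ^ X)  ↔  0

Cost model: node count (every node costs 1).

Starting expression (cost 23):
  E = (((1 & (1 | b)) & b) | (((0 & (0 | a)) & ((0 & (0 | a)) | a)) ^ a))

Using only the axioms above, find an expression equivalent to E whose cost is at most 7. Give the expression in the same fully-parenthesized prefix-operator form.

(1) ((0 & (0 | a)) & ((0 & (0 | a)) | a))  =[absorb_and →]=  (0 & (0 | a))    ⊢ (((1 & (1 | b)) & b) | ((0 & (0 | a)) ^ a))
(2) (0 & (0 | a))  =[absorb_and →]=  0    ⊢ (((1 & (1 | b)) & b) | (0 ^ a))
(3) (1 & (1 | b))  =[absorb_and →]=  1    ⊢ cost 7, within 7

((1 & b) | (0 ^ a))   [cost 7]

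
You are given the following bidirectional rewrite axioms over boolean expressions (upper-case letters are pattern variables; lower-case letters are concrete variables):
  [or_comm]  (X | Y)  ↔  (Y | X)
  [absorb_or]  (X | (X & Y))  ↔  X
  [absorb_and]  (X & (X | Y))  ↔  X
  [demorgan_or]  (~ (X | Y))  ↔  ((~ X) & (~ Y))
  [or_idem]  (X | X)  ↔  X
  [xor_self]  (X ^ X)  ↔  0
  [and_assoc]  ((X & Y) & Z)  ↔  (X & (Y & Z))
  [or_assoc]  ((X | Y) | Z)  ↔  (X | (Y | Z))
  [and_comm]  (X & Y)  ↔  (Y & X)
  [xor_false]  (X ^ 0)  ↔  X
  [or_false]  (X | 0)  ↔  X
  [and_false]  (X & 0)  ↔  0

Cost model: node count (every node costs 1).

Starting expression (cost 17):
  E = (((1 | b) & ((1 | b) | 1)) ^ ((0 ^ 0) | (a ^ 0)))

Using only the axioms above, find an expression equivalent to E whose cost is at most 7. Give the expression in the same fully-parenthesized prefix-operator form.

((1 | b) ^ (0 | a))   [cost 7]

(1) (0 ^ 0)  =[xor_false →]=  0    ⊢ (((1 | b) & ((1 | b) | 1)) ^ (0 | (a ^ 0)))
(2) ((1 | b) & ((1 | b) | 1))  =[absorb_and →]=  (1 | b)    ⊢ ((1 | b) ^ (0 | (a ^ 0)))
(3) (a ^ 0)  =[xor_false →]=  a    ⊢ cost 7, within 7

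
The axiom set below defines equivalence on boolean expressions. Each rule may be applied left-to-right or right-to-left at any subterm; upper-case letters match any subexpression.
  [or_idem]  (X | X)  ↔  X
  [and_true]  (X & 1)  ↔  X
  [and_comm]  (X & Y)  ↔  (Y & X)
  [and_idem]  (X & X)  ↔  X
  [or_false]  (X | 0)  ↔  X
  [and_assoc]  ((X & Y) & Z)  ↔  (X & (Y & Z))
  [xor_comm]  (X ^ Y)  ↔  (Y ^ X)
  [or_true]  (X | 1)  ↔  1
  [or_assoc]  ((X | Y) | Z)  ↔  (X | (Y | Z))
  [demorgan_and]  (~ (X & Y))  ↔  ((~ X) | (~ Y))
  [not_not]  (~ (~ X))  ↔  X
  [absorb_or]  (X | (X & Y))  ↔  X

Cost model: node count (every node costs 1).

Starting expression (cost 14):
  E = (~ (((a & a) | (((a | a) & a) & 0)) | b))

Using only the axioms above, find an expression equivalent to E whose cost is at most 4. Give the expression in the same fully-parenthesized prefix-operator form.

step 1: or_idem (→) rewrites (a | a) into a, now (~ (((a & a) | ((a & a) & 0)) | b))
step 2: absorb_or (→) rewrites ((a & a) | ((a & a) & 0)) into (a & a), now (~ ((a & a) | b))
step 3: and_idem (→) rewrites (a & a) into a, reaching cost 4 (bound 4)

(~ (a | b))   [cost 4]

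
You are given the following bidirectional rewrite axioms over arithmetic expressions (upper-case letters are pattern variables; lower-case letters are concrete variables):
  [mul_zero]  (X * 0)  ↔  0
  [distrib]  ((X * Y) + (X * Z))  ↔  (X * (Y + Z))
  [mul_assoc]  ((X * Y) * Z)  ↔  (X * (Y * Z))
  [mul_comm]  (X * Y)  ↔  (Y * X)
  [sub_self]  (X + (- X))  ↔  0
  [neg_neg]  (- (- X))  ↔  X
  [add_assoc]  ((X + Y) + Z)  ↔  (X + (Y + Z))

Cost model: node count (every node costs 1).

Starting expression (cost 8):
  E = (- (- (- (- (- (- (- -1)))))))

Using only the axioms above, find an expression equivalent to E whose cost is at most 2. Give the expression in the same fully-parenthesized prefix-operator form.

(- -1)   [cost 2]

step 1: neg_neg (→) rewrites (- (- (- (- -1)))) into (- (- -1)), now (- (- (- (- (- -1)))))
step 2: neg_neg (→) rewrites (- (- (- (- (- -1))))) into (- (- (- -1)))
step 3: neg_neg (→) rewrites (- (- (- -1))) into (- -1), reaching cost 2 (bound 2)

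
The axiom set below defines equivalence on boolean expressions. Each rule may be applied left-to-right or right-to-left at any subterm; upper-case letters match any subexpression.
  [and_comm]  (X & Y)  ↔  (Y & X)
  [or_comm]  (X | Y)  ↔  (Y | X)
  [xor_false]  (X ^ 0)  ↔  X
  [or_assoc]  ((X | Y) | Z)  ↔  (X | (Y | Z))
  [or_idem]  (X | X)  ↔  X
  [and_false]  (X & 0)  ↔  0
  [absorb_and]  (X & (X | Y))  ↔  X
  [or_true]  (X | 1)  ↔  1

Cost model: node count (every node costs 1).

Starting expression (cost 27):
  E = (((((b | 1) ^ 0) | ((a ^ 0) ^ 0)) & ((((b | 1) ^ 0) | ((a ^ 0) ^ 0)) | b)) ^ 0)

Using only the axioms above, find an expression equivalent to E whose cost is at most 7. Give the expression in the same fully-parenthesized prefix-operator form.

((1 ^ 0) | (a ^ 0))   [cost 7]

1. [absorb_and →] ((((b | 1) ^ 0) | ((a ^ 0) ^ 0)) & ((((b | 1) ^ 0) | ((a ^ 0) ^ 0)) | b))  →  (((b | 1) ^ 0) | ((a ^ 0) ^ 0));  E = ((((b | 1) ^ 0) | ((a ^ 0) ^ 0)) ^ 0)
2. [or_true →] (b | 1)  →  1;  E = (((1 ^ 0) | ((a ^ 0) ^ 0)) ^ 0)
3. [xor_false →] (((1 ^ 0) | ((a ^ 0) ^ 0)) ^ 0)  →  ((1 ^ 0) | ((a ^ 0) ^ 0))
4. [xor_false →] ((a ^ 0) ^ 0)  →  (a ^ 0);  cost 7 ≤ 7, done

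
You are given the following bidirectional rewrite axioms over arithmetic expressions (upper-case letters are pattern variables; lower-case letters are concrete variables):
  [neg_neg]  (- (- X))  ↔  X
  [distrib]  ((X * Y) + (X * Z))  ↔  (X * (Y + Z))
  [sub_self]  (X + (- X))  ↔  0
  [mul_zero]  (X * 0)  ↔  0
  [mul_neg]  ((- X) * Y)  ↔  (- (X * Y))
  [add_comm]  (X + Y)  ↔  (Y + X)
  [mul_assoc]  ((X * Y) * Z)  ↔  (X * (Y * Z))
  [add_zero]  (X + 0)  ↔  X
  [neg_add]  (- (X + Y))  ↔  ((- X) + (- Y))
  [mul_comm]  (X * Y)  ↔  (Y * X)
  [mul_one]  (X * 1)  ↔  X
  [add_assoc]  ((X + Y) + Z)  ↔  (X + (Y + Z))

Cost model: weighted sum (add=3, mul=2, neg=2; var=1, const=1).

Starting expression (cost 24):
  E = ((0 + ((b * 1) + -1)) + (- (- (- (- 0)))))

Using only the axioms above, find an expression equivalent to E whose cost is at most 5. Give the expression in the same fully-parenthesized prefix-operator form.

(b + -1)   [cost 5]

step 1: neg_neg (→) rewrites (- (- (- 0))) into (- 0), now ((0 + ((b * 1) + -1)) + (- (- 0)))
step 2: add_comm (→) rewrites (0 + ((b * 1) + -1)) into (((b * 1) + -1) + 0), now ((((b * 1) + -1) + 0) + (- (- 0)))
step 3: neg_neg (→) rewrites (- (- 0)) into 0, now ((((b * 1) + -1) + 0) + 0)
step 4: mul_one (→) rewrites (b * 1) into b, now (((b + -1) + 0) + 0)
step 5: add_zero (→) rewrites (((b + -1) + 0) + 0) into ((b + -1) + 0)
step 6: add_zero (→) rewrites ((b + -1) + 0) into (b + -1), reaching cost 5 (bound 5)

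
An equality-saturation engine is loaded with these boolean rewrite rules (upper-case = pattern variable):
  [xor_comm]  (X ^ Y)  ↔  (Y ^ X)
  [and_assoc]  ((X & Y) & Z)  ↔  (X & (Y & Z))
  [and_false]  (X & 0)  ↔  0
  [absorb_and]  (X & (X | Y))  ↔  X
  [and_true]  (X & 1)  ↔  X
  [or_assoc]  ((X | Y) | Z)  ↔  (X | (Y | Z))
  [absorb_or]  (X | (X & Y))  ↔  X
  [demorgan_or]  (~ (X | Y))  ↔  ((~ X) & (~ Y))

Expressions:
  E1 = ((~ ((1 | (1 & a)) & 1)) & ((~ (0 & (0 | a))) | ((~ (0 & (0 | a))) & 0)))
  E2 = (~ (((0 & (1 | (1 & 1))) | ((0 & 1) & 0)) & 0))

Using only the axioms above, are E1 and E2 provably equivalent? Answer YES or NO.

All listed rules preserve value, hence provable equivalence implies equal values everywhere; look for a separating assignment.
a=0 gives E1 ↦ 0, E2 ↦ 1; values differ ⇒ not provably equivalent.

NO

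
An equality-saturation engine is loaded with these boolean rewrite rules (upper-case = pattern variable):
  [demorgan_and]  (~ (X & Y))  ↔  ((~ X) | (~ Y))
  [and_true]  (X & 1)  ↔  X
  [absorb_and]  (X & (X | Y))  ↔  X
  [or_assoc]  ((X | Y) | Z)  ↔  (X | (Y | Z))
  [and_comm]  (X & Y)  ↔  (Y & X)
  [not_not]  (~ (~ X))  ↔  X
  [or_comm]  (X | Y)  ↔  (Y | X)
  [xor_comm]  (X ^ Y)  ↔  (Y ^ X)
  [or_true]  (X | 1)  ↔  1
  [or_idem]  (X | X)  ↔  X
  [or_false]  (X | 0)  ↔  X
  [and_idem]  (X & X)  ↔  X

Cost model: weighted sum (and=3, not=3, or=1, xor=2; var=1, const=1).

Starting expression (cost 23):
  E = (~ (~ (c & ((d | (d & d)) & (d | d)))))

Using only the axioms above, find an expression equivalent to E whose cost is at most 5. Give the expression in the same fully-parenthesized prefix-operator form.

1. [and_idem →] (d & d)  →  d;  E = (~ (~ (c & ((d | d) & (d | d)))))
2. [and_idem →] ((d | d) & (d | d))  →  (d | d);  E = (~ (~ (c & (d | d))))
3. [or_idem →] (d | d)  →  d;  E = (~ (~ (c & d)))
4. [not_not →] (~ (~ (c & d)))  →  (c & d);  cost 5 ≤ 5, done

(c & d)   [cost 5]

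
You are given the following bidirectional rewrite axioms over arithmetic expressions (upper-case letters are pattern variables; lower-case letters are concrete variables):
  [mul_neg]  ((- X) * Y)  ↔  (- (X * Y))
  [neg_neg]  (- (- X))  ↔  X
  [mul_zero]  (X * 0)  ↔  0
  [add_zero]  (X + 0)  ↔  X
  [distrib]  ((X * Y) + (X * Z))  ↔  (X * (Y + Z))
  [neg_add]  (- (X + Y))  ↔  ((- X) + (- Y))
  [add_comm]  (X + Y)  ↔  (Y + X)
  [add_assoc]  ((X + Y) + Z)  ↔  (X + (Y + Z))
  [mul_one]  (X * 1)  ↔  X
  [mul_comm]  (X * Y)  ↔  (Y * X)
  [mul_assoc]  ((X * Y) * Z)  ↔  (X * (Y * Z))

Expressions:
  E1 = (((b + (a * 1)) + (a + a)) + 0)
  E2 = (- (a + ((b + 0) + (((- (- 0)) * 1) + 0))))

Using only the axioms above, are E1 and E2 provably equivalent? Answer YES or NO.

The axioms are sound identities: if E1 ↔* E2 then E1 and E2 evaluate identically under any assignment.
Under a=0, b=1: E1 evaluates to 1, E2 to -1. Distinct ⇒ no rewrite sequence connects them.

NO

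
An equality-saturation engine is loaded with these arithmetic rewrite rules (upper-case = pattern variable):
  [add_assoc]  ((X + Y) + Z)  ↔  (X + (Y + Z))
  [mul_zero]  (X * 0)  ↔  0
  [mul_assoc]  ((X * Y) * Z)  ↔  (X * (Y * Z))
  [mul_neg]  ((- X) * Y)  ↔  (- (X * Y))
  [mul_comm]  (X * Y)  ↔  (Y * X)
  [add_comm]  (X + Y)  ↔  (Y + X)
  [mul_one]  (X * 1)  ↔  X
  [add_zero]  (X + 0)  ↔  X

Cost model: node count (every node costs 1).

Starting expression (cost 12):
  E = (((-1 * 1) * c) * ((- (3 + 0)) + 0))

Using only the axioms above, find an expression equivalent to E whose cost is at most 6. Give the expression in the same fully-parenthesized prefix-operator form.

((-1 * c) * (- 3))   [cost 6]

1. [mul_one →] (-1 * 1)  →  -1;  E = ((-1 * c) * ((- (3 + 0)) + 0))
2. [add_zero →] ((- (3 + 0)) + 0)  →  (- (3 + 0));  E = ((-1 * c) * (- (3 + 0)))
3. [add_zero →] (3 + 0)  →  3;  cost 6 ≤ 6, done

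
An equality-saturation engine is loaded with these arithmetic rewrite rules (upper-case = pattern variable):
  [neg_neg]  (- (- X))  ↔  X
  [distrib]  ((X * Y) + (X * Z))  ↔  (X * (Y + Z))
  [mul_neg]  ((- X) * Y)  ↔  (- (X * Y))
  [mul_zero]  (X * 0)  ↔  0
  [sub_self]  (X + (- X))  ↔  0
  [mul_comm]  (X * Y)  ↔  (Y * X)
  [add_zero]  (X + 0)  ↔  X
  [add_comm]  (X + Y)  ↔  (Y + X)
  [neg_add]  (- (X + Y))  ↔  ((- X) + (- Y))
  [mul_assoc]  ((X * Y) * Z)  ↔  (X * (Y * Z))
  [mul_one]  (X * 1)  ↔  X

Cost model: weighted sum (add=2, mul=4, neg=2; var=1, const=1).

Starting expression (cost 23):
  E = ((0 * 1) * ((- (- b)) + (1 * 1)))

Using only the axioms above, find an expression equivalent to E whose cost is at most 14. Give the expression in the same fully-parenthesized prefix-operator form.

((0 * 1) * (b + 1))   [cost 14]

1. [mul_one →] (1 * 1)  →  1;  E = ((0 * 1) * ((- (- b)) + 1))
2. [neg_neg →] (- (- b))  →  b;  cost 14 ≤ 14, done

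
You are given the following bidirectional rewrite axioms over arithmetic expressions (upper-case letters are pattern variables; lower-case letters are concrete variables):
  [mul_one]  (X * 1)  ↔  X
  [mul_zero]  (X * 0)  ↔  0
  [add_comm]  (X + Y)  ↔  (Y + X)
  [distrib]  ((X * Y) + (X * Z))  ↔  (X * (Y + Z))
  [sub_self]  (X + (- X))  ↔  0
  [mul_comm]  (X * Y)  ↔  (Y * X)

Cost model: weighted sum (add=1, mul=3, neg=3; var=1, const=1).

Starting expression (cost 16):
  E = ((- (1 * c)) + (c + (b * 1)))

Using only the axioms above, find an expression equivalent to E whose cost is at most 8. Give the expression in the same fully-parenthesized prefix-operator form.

((- c) + (c + b))   [cost 8]

step 1: mul_one (→) rewrites (b * 1) into b, now ((- (1 * c)) + (c + b))
step 2: mul_comm (→) rewrites (1 * c) into (c * 1), now ((- (c * 1)) + (c + b))
step 3: mul_one (→) rewrites (c * 1) into c, reaching cost 8 (bound 8)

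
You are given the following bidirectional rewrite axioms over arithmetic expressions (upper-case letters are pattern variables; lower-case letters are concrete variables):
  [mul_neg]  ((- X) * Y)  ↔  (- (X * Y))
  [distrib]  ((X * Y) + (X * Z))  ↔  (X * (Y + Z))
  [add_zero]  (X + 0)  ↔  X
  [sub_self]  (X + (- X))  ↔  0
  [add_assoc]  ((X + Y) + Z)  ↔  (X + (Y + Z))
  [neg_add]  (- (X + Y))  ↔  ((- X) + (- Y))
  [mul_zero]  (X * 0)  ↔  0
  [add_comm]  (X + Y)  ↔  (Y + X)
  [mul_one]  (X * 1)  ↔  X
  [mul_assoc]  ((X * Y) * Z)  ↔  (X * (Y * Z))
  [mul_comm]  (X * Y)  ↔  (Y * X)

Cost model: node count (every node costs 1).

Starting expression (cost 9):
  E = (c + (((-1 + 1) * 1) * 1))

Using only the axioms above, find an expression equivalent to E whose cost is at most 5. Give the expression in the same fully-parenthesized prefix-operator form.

(c + (1 + -1))   [cost 5]

step 1: mul_one (→) rewrites ((-1 + 1) * 1) into (-1 + 1), now (c + ((-1 + 1) * 1))
step 2: add_comm (→) rewrites (-1 + 1) into (1 + -1), now (c + ((1 + -1) * 1))
step 3: mul_one (→) rewrites ((1 + -1) * 1) into (1 + -1), reaching cost 5 (bound 5)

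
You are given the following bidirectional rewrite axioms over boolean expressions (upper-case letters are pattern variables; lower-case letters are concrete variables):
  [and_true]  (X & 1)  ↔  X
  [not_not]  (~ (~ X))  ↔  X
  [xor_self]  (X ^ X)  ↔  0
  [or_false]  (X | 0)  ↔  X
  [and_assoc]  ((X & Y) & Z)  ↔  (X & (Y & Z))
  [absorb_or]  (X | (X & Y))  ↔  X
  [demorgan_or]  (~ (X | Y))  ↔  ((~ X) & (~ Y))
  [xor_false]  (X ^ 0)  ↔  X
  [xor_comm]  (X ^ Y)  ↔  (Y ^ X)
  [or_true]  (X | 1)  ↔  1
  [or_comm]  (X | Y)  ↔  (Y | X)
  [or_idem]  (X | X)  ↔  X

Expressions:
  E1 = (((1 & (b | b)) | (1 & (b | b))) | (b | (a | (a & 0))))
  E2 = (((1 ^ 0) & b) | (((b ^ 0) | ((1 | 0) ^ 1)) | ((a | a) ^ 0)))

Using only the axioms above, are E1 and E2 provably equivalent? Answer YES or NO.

step 1: absorb_or (→) rewrites (a | (a & 0)) into a, now (((1 & (b | b)) | (1 & (b | b))) | (b | a))
step 2: or_idem (→) rewrites ((1 & (b | b)) | (1 & (b | b))) into (1 & (b | b)), now ((1 & (b | b)) | (b | a))
step 3: or_idem (→) rewrites (b | b) into b, now ((1 & b) | (b | a))
step 4: xor_false (←) rewrites 1 into (1 ^ 0), now (((1 ^ 0) & b) | (b | a))
step 5: xor_false (←) rewrites a into (a ^ 0), now (((1 ^ 0) & b) | (b | (a ^ 0)))
step 6: or_false (←) rewrites b into (b | 0), now (((1 ^ 0) & b) | ((b | 0) | (a ^ 0)))
step 7: or_idem (←) rewrites a into (a | a), now (((1 ^ 0) & b) | ((b | 0) | ((a | a) ^ 0)))
step 8: xor_self (←) rewrites 0 into (1 ^ 1), now (((1 ^ 0) & b) | ((b | (1 ^ 1)) | ((a | a) ^ 0)))
step 9: xor_false (←) rewrites b into (b ^ 0), now (((1 ^ 0) & b) | (((b ^ 0) | (1 ^ 1)) | ((a | a) ^ 0)))
step 10: or_false (←) rewrites 1 into (1 | 0), which is E2

YES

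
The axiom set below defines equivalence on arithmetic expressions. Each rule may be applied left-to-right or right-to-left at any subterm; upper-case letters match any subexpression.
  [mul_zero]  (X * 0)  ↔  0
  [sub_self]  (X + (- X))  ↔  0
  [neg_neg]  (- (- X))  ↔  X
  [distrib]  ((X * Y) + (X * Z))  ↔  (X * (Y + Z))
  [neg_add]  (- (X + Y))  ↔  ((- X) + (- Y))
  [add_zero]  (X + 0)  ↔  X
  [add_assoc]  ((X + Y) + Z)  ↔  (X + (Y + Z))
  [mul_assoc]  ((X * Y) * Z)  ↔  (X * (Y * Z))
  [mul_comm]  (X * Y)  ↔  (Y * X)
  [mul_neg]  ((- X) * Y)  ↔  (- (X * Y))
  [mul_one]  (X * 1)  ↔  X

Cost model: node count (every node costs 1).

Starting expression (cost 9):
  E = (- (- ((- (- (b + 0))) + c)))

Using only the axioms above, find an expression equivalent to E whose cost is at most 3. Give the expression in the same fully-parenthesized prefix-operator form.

1. [neg_neg →] (- (- ((- (- (b + 0))) + c)))  →  ((- (- (b + 0))) + c)
2. [neg_neg →] (- (- (b + 0)))  →  (b + 0);  E = ((b + 0) + c)
3. [add_zero →] (b + 0)  →  b;  cost 3 ≤ 3, done

(b + c)   [cost 3]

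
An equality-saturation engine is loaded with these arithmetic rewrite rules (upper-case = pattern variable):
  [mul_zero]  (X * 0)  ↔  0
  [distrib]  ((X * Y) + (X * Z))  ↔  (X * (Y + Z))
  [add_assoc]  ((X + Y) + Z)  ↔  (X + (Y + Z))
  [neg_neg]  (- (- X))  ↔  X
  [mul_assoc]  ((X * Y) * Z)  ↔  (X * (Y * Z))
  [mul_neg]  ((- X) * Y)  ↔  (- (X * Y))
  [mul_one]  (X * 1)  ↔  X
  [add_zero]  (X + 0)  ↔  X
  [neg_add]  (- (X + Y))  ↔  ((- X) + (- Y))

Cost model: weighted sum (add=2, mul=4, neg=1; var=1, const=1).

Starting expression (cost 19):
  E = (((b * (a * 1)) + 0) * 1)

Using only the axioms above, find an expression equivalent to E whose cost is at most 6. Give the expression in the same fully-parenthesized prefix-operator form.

(b * a)   [cost 6]

(1) (a * 1)  =[mul_one →]=  a    ⊢ (((b * a) + 0) * 1)
(2) ((b * a) + 0)  =[add_zero →]=  (b * a)    ⊢ ((b * a) * 1)
(3) ((b * a) * 1)  =[mul_one →]=  (b * a)    ⊢ cost 6, within 6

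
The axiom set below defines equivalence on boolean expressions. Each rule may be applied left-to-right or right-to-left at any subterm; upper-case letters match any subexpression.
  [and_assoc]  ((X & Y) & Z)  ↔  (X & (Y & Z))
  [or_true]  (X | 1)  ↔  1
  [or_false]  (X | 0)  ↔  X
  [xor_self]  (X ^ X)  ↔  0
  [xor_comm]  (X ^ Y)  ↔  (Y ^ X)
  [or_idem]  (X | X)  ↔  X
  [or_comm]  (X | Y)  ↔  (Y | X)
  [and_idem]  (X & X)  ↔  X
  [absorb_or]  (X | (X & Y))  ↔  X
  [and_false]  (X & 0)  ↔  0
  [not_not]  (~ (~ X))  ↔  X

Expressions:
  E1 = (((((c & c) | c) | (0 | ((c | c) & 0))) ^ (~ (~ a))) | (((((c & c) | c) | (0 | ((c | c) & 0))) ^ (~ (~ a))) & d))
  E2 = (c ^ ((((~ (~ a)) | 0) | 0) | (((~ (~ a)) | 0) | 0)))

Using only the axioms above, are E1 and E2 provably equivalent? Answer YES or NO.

YES

(1) (((((c & c) | c) | (0 | ((c | c) & 0))) ^ (~ (~ a))) | (((((c & c) | c) | (0 | ((c | c) & 0))) ^ (~ (~ a))) & d))  =[absorb_or →]=  ((((c & c) | c) | (0 | ((c | c) & 0))) ^ (~ (~ a)))
(2) (0 | ((c | c) & 0))  =[or_comm →]=  (((c | c) & 0) | 0)    ⊢ ((((c & c) | c) | (((c | c) & 0) | 0)) ^ (~ (~ a)))
(3) (c & c)  =[and_idem →]=  c    ⊢ (((c | c) | (((c | c) & 0) | 0)) ^ (~ (~ a)))
(4) (((c | c) & 0) | 0)  =[or_false →]=  ((c | c) & 0)    ⊢ (((c | c) | ((c | c) & 0)) ^ (~ (~ a)))
(5) ((c | c) | ((c | c) & 0))  =[absorb_or →]=  (c | c)    ⊢ ((c | c) ^ (~ (~ a)))
(6) (c | c)  =[or_idem →]=  c    ⊢ (c ^ (~ (~ a)))
(7) (~ (~ a))  =[not_not →]=  a    ⊢ (c ^ a)
(8) a  =[or_false ←]=  (a | 0)    ⊢ (c ^ (a | 0))
(9) a  =[not_not ←]=  (~ (~ a))    ⊢ (c ^ ((~ (~ a)) | 0))
(10) (~ (~ a))  =[or_false ←]=  ((~ (~ a)) | 0)    ⊢ (c ^ (((~ (~ a)) | 0) | 0))
(11) (((~ (~ a)) | 0) | 0)  =[or_idem ←]=  ((((~ (~ a)) | 0) | 0) | (((~ (~ a)) | 0) | 0))    ⊢ E2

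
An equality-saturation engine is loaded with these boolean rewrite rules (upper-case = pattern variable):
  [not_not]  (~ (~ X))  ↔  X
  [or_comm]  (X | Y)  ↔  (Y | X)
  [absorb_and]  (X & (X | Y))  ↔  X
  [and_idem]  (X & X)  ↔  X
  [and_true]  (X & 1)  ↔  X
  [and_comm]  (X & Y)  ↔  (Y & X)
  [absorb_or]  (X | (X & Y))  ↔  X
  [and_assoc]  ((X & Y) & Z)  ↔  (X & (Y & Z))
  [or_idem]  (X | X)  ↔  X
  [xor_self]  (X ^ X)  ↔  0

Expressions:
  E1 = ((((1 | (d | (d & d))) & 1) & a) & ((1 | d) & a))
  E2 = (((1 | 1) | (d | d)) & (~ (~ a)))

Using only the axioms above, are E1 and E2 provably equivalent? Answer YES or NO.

(1) (d | (d & d))  =[absorb_or →]=  d    ⊢ ((((1 | d) & 1) & a) & ((1 | d) & a))
(2) ((1 | d) & 1)  =[and_true →]=  (1 | d)    ⊢ (((1 | d) & a) & ((1 | d) & a))
(3) (((1 | d) & a) & ((1 | d) & a))  =[and_idem →]=  ((1 | d) & a)
(4) a  =[not_not ←]=  (~ (~ a))    ⊢ ((1 | d) & (~ (~ a)))
(5) 1  =[or_idem ←]=  (1 | 1)    ⊢ (((1 | 1) | d) & (~ (~ a)))
(6) d  =[or_idem ←]=  (d | d)    ⊢ E2

YES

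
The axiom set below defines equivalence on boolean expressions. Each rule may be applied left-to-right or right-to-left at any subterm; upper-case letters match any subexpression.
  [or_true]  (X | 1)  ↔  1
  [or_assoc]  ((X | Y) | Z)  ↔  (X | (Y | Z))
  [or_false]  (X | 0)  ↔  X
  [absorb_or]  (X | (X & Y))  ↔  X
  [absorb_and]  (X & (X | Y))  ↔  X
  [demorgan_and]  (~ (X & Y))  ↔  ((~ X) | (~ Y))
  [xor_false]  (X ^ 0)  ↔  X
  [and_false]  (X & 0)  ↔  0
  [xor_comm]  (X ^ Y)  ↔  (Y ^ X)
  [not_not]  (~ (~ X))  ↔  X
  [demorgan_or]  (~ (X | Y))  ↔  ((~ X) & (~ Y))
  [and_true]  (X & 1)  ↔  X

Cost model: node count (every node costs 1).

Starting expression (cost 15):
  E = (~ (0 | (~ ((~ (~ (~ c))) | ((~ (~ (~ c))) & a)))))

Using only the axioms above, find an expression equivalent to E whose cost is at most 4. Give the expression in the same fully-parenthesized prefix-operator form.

step 1: absorb_or (→) rewrites ((~ (~ (~ c))) | ((~ (~ (~ c))) & a)) into (~ (~ (~ c))), now (~ (0 | (~ (~ (~ (~ c))))))
step 2: not_not (→) rewrites (~ (~ (~ c))) into (~ c), now (~ (0 | (~ (~ c))))
step 3: not_not (→) rewrites (~ (~ c)) into c, reaching cost 4 (bound 4)

(~ (0 | c))   [cost 4]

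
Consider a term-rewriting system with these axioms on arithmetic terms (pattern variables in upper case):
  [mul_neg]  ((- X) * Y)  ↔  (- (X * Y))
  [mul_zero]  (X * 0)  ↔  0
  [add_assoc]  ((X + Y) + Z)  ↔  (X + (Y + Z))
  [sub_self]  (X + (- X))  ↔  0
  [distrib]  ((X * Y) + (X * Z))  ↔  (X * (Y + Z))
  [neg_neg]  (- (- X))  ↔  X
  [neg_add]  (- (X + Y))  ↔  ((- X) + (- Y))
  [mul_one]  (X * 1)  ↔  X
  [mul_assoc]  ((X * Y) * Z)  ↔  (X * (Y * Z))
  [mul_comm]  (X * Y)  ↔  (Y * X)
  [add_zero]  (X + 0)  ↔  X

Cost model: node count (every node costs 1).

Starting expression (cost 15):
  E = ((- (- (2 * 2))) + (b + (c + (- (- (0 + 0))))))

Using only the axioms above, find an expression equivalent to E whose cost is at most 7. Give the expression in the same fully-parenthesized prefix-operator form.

step 1: neg_neg (→) rewrites (- (- (0 + 0))) into (0 + 0), now ((- (- (2 * 2))) + (b + (c + (0 + 0))))
step 2: neg_neg (→) rewrites (- (- (2 * 2))) into (2 * 2), now ((2 * 2) + (b + (c + (0 + 0))))
step 3: add_zero (→) rewrites (0 + 0) into 0, now ((2 * 2) + (b + (c + 0)))
step 4: add_zero (→) rewrites (c + 0) into c, reaching cost 7 (bound 7)

((2 * 2) + (b + c))   [cost 7]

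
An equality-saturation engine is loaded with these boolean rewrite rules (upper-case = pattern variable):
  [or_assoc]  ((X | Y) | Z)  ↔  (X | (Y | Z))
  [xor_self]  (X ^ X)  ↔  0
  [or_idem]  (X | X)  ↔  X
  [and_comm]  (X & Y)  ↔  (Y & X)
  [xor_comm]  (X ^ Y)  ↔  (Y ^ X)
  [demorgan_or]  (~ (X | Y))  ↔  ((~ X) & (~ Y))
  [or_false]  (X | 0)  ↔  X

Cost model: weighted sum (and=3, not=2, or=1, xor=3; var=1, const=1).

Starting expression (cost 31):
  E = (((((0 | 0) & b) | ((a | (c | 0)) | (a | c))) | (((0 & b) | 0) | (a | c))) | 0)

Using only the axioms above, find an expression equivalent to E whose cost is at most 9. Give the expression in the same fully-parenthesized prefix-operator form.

((0 & b) | (a | c))   [cost 9]

1. [or_false →] (c | 0)  →  c;  E = (((((0 | 0) & b) | ((a | c) | (a | c))) | (((0 & b) | 0) | (a | c))) | 0)
2. [or_idem →] (0 | 0)  →  0;  E = ((((0 & b) | ((a | c) | (a | c))) | (((0 & b) | 0) | (a | c))) | 0)
3. [or_idem →] ((a | c) | (a | c))  →  (a | c);  E = ((((0 & b) | (a | c)) | (((0 & b) | 0) | (a | c))) | 0)
4. [or_false →] ((0 & b) | 0)  →  (0 & b);  E = ((((0 & b) | (a | c)) | ((0 & b) | (a | c))) | 0)
5. [or_false →] ((((0 & b) | (a | c)) | ((0 & b) | (a | c))) | 0)  →  (((0 & b) | (a | c)) | ((0 & b) | (a | c)))
6. [or_idem →] (((0 & b) | (a | c)) | ((0 & b) | (a | c)))  →  ((0 & b) | (a | c));  cost 9 ≤ 9, done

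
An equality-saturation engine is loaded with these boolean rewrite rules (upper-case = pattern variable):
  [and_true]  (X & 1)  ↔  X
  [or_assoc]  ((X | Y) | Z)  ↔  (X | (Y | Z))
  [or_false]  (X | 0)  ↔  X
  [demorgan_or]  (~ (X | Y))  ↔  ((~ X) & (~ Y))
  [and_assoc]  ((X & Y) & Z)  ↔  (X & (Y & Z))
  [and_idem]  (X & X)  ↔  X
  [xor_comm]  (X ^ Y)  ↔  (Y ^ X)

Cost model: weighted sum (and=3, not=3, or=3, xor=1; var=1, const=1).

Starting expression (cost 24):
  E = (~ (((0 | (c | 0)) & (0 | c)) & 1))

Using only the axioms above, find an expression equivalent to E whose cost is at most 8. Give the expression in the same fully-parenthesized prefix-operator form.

step 1: or_false (→) rewrites (c | 0) into c, now (~ (((0 | c) & (0 | c)) & 1))
step 2: and_idem (→) rewrites ((0 | c) & (0 | c)) into (0 | c), now (~ ((0 | c) & 1))
step 3: and_true (→) rewrites ((0 | c) & 1) into (0 | c), reaching cost 8 (bound 8)

(~ (0 | c))   [cost 8]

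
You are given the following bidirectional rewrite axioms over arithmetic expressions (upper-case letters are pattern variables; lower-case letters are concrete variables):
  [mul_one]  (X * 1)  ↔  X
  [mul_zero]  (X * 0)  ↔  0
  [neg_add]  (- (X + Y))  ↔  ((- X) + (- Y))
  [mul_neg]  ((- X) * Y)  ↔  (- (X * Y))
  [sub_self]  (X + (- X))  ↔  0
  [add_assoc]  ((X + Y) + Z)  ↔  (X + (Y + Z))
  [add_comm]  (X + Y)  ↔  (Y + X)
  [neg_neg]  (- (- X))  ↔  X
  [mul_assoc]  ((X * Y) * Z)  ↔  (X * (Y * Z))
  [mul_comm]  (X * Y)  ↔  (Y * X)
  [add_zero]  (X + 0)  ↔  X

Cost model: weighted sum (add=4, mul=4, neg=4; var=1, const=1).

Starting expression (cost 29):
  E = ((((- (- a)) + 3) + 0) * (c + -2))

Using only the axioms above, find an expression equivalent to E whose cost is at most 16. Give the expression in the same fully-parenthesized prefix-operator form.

((a + 3) * (-2 + c))   [cost 16]

1. [add_comm →] (c + -2)  →  (-2 + c);  E = ((((- (- a)) + 3) + 0) * (-2 + c))
2. [add_zero →] (((- (- a)) + 3) + 0)  →  ((- (- a)) + 3);  E = (((- (- a)) + 3) * (-2 + c))
3. [neg_neg →] (- (- a))  →  a;  cost 16 ≤ 16, done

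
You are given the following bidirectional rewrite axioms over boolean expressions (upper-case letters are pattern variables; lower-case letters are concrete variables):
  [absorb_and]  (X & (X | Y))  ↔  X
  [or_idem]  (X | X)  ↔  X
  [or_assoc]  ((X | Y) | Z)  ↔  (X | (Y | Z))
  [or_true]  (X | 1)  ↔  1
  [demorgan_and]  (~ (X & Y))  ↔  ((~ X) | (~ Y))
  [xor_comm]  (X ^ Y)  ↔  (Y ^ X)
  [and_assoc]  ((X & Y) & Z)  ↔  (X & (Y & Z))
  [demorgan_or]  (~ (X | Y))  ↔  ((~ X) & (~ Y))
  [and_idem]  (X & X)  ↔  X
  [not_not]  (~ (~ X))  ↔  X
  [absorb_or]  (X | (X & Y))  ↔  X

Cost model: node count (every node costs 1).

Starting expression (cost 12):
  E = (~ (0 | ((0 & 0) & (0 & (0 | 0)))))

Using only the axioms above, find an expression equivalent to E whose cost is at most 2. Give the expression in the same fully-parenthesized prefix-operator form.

(~ 0)   [cost 2]

1. [or_idem →] (0 | 0)  →  0;  E = (~ (0 | ((0 & 0) & (0 & 0))))
2. [and_idem →] ((0 & 0) & (0 & 0))  →  (0 & 0);  E = (~ (0 | (0 & 0)))
3. [absorb_or →] (0 | (0 & 0))  →  0;  cost 2 ≤ 2, done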